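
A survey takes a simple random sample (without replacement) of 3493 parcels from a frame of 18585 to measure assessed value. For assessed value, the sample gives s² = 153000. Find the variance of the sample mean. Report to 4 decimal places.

35.5694

Under SRS without replacement, Var(ȳ) = (1 − f)·s²/n with f = n/N = 3493/18585 = 0.18794727.
Var(ȳ) = (1 − 0.18794727)·153000/3493 = 0.81205273·43.801889 = 35.569444.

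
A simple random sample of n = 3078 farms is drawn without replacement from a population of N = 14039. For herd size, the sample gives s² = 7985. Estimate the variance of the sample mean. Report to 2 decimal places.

2.03

Under SRS without replacement, Var(ȳ) = (1 − f)·s²/n with f = n/N = 3078/14039 = 0.21924639.
Var(ȳ) = (1 − 0.21924639)·7985/3078 = 0.78075361·2.594217 = 2.0254443.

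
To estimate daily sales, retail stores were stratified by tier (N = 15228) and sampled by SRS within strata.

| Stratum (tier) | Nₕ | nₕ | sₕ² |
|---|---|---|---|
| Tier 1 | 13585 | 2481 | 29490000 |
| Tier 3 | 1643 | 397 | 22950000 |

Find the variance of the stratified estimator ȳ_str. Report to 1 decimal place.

8242.5

Var(ȳ_str) = Σₕ Wₕ²(1 − fₕ)sₕ²/nₕ with Wₕ = Nₕ/N, N = 15228.
Tier 1: Wₕ = 0.89210665; term = 0.89210665²·(1 − 0.18262790)·29490000/2481 = 7732.1695.
Tier 3: Wₕ = 0.10789335; term = 0.10789335²·(1 − 0.24163116)·22950000/397 = 510.34287.
Sum = 8242.5124.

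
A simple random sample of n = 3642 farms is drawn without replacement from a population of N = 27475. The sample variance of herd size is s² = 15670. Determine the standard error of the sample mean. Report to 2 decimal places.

1.93

Under SRS without replacement, Var(ȳ) = (1 − f)·s²/n with f = n/N = 3642/27475 = 0.13255687.
Var(ȳ) = (1 − 0.13255687)·15670/3642 = 0.86744313·4.302581 = 3.7322443.
SE(ȳ) = √(3.7322443) = 1.93.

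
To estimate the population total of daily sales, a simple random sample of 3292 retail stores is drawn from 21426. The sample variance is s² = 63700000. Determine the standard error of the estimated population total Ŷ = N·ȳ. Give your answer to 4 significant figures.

2.742 × 10^6

Var(Ŷ) = N²·Var(ȳ) = N²·(1 − n/N)·s²/n.
f = 3292/21426 = 0.15364510; Var(ȳ) = 0.84635490·63700000/3292 = 16376.916.
Var(Ŷ) = 21426² · 16376.916 = 7.5182078 × 10^12.
SE(Ŷ) = √(7.5182078 × 10^12) = 2.742 × 10^6.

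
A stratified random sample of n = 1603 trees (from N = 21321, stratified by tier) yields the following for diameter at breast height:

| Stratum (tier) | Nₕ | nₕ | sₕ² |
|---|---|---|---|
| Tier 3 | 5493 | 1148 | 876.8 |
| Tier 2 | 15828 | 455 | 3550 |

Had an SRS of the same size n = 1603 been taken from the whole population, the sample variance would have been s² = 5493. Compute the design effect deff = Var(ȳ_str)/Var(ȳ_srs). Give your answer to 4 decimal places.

1.3305

Var(ȳ_str) = Σ Wₕ²(1−fₕ)sₕ²/nₕ with Wₕ = Nₕ/21321:
  Tier 3: (5493/21321)²·(1−1148/5493)·876.8/1148 = 0.040099863
  Tier 2: (15828/21321)²·(1−455/15828)·3550/455 = 4.17625
  → Var(ȳ_str) = 4.2163499.
Var(ȳ_srs) = (1 − 1603/21321)·5493/1603 = 3.1690666.
deff = 4.2163499 / 3.1690666 = 1.3305.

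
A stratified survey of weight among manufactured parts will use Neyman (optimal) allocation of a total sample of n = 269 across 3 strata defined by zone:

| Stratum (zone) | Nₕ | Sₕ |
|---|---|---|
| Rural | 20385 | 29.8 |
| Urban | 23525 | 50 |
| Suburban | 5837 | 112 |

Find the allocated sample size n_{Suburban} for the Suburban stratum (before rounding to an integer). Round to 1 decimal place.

Neyman allocation: nₕ = n·NₕSₕ / Σⱼ NⱼSⱼ.
Σ NⱼSⱼ = 20385·29.8 + 23525·50 + 5837·112 = 2.437467 × 10^6.
n_{Suburban} = 269·5837·112 / (2.437467 × 10^6) = 72.1.

72.1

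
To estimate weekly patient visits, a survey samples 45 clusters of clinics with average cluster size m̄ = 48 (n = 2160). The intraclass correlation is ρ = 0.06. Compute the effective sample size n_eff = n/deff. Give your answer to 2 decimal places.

565.45

deff = 1 + (48 − 1)·0.06 = 1 + 2.82 = 3.82.
n_eff = 2160 / 3.82 = 565.45.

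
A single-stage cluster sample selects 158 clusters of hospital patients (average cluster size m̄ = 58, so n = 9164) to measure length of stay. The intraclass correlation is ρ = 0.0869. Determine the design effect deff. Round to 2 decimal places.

deff = 1 + (58 − 1)·0.0869 = 1 + 4.9533 = 5.9533.

5.95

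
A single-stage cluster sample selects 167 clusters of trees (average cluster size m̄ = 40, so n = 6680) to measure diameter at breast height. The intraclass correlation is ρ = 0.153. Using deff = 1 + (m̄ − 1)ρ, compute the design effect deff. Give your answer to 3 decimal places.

6.967

deff = 1 + (40 − 1)·0.153 = 1 + 5.967 = 6.967.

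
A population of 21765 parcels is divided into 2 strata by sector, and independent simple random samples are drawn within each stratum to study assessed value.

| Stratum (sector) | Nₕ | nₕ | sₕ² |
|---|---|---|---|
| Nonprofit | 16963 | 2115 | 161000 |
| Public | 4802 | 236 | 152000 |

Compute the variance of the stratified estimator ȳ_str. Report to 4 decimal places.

70.2840

Var(ȳ_str) = Σₕ Wₕ²(1 − fₕ)sₕ²/nₕ with Wₕ = Nₕ/N, N = 21765.
Nonprofit: Wₕ = 0.77937055; term = 0.77937055²·(1 − 0.12468313)·161000/2115 = 40.473315.
Public: Wₕ = 0.22062945; term = 0.22062945²·(1 − 0.04914619)·152000/236 = 29.810709.
Sum = 70.284024.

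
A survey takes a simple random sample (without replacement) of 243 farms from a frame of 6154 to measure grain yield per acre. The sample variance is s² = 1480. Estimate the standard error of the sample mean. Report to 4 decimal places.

Under SRS without replacement, Var(ȳ) = (1 − f)·s²/n with f = n/N = 243/6154 = 0.03948651.
Var(ȳ) = (1 − 0.03948651)·1480/243 = 0.96051349·6.090535 = 5.850041.
SE(ȳ) = √(5.850041) = 2.4187.

2.4187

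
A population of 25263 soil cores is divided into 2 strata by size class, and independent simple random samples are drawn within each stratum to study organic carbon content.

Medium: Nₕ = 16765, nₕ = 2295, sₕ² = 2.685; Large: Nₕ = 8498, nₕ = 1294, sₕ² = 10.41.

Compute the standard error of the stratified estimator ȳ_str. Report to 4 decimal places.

0.0349

Var(ȳ_str) = Σₕ Wₕ²(1 − fₕ)sₕ²/nₕ with Wₕ = Nₕ/N, N = 25263.
Medium: Wₕ = 0.66361873; term = 0.66361873²·(1 − 0.13689234)·2.685/2295 = 4.4469664 × 10^-4.
Large: Wₕ = 0.33638127; term = 0.33638127²·(1 − 0.15227112)·10.41/1294 = 7.7167964 × 10^-4.
Sum = 0.0012163763.
SE = √(0.0012163763) = 0.0349.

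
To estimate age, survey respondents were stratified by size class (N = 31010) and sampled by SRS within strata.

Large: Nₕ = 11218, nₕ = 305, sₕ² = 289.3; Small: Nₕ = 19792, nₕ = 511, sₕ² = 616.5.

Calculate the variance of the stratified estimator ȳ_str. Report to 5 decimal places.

0.59953

Var(ȳ_str) = Σₕ Wₕ²(1 − fₕ)sₕ²/nₕ with Wₕ = Nₕ/N, N = 31010.
Large: Wₕ = 0.36175427; term = 0.36175427²·(1 − 0.02718845)·289.3/305 = 0.12075487.
Small: Wₕ = 0.63824573; term = 0.63824573²·(1 − 0.02581851)·616.5/511 = 0.47877105.
Sum = 0.59952592.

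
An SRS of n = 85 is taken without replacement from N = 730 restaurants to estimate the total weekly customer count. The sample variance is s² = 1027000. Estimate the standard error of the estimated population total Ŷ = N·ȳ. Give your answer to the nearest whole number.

Var(Ŷ) = N²·Var(ȳ) = N²·(1 − n/N)·s²/n.
f = 85/730 = 0.11643836; Var(ȳ) = 0.88356164·1027000/85 = 10675.504.
Var(Ŷ) = 730² · 10675.504 = 5.6889761 × 10^9.
SE(Ŷ) = √(5.6889761 × 10^9) = 75425.

75425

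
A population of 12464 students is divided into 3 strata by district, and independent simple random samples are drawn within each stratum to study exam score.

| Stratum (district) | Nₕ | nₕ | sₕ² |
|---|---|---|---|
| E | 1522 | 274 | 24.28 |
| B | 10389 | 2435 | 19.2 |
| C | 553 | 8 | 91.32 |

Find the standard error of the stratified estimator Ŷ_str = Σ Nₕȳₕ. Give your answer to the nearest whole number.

2064

Var(Ŷ_str) = Σₕ Nₕ²(1 − fₕ)sₕ²/nₕ.
E: 1522²·(1 − 274/1522)·24.28/274 = 168316.76.
B: 10389²·(1 − 2435/10389)·19.2/2435 = 651570.77.
C: 553²·(1 − 8/553)·91.32/8 = 3.4403098 × 10^6.
Sum = 4.2601973 × 10^6.
SE = √(4.2601973 × 10^6) = 2064.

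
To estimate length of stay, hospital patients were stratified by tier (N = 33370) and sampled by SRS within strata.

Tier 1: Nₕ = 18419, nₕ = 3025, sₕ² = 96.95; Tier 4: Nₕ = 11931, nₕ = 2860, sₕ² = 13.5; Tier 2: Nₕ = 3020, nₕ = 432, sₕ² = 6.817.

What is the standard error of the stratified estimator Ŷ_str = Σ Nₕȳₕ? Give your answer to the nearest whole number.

Var(Ŷ_str) = Σₕ Nₕ²(1 − fₕ)sₕ²/nₕ.
Tier 1: 18419²·(1 − 3025/18419)·96.95/3025 = 9.0874067 × 10^6.
Tier 4: 11931²·(1 − 2860/11931)·13.5/2860 = 510857.47.
Tier 2: 3020²·(1 − 432/3020)·6.817/432 = 123333.42.
Sum = 9.7215976 × 10^6.
SE = √(9.7215976 × 10^6) = 3118.

3118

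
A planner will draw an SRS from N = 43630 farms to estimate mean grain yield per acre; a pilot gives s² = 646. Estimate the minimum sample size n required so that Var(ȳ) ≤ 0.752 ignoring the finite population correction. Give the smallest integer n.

Without fpc, n₀ = s²/D = 646/0.752 = 859.0426.
Rounding up, n = 860.

860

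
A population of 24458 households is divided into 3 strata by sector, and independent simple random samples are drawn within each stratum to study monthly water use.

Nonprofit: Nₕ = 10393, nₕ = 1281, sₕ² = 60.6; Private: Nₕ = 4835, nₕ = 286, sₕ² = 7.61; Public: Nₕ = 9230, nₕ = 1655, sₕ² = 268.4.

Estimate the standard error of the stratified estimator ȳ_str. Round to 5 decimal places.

0.16560

Var(ȳ_str) = Σₕ Wₕ²(1 − fₕ)sₕ²/nₕ with Wₕ = Nₕ/N, N = 24458.
Nonprofit: Wₕ = 0.42493254; term = 0.42493254²·(1 − 0.12325604)·60.6/1281 = 0.0074892142.
Private: Wₕ = 0.19768583; term = 0.19768583²·(1 − 0.05915202)·7.61/286 = 9.7833853 × 10^-4.
Public: Wₕ = 0.37738163; term = 0.37738163²·(1 − 0.17930661)·268.4/1655 = 0.018955139.
Sum = 0.027422692.
SE = √(0.027422692) = 0.16560.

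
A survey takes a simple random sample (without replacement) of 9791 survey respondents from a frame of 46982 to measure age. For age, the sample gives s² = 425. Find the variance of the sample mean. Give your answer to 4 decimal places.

0.0344

Under SRS without replacement, Var(ȳ) = (1 − f)·s²/n with f = n/N = 9791/46982 = 0.20839896.
Var(ȳ) = (1 − 0.20839896)·425/9791 = 0.79160104·0.043407211 = 0.034361193.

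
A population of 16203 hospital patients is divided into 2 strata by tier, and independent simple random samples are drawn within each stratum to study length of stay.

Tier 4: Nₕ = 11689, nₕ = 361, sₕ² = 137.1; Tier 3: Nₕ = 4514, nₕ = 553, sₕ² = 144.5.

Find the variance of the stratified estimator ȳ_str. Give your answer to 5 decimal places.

Var(ȳ_str) = Σₕ Wₕ²(1 − fₕ)sₕ²/nₕ with Wₕ = Nₕ/N, N = 16203.
Tier 4: Wₕ = 0.72140962; term = 0.72140962²·(1 − 0.03088374)·137.1/361 = 0.19154463.
Tier 3: Wₕ = 0.27859038; term = 0.27859038²·(1 − 0.12250775)·144.5/553 = 0.01779583.
Sum = 0.20934046.

0.20934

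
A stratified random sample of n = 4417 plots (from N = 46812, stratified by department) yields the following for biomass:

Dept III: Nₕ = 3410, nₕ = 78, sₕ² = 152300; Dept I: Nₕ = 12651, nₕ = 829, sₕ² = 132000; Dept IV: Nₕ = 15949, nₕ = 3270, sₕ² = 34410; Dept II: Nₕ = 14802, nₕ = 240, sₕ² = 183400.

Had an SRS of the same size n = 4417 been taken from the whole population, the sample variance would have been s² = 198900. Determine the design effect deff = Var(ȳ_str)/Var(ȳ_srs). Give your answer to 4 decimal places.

Var(ȳ_str) = Σ Wₕ²(1−fₕ)sₕ²/nₕ with Wₕ = Nₕ/46812:
  Dept III: (3410/46812)²·(1−78/3410)·152300/78 = 10.123957
  Dept I: (12651/46812)²·(1−829/12651)·132000/829 = 10.867279
  Dept IV: (15949/46812)²·(1−3270/15949)·34410/3270 = 0.97104865
  Dept II: (14802/46812)²·(1−240/14802)·183400/240 = 75.164907
  → Var(ȳ_str) = 97.127192.
Var(ȳ_srs) = (1 − 4417/46812)·198900/4417 = 40.781653.
deff = 97.127192 / 40.781653 = 2.3816.

2.3816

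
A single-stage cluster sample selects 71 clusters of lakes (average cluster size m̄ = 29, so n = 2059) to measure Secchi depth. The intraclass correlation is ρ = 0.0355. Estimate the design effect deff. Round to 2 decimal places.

deff = 1 + (29 − 1)·0.0355 = 1 + 0.994 = 1.994.

1.99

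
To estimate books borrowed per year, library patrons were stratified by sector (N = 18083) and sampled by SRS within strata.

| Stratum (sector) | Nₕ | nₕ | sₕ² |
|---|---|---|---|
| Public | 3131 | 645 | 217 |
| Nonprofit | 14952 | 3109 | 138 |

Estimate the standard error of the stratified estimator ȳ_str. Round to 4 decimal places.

0.1790

Var(ȳ_str) = Σₕ Wₕ²(1 − fₕ)sₕ²/nₕ with Wₕ = Nₕ/N, N = 18083.
Public: Wₕ = 0.17314605; term = 0.17314605²·(1 − 0.20600447)·217/645 = 0.0080083537.
Nonprofit: Wₕ = 0.82685395; term = 0.82685395²·(1 − 0.20793205)·138/3109 = 0.024036898.
Sum = 0.032045252.
SE = √(0.032045252) = 0.1790.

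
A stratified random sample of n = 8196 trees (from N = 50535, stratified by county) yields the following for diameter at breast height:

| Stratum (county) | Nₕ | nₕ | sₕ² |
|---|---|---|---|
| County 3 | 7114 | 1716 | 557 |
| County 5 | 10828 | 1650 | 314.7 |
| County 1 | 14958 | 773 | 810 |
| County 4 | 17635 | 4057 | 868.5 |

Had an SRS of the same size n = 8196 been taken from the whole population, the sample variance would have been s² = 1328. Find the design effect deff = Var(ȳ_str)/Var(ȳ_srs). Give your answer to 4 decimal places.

Var(ȳ_str) = Σ Wₕ²(1−fₕ)sₕ²/nₕ with Wₕ = Nₕ/50535:
  County 3: (7114/50535)²·(1−1716/7114)·557/1716 = 0.0048809023
  County 5: (10828/50535)²·(1−1650/10828)·314.7/1650 = 0.0074220617
  County 1: (14958/50535)²·(1−773/14958)·810/773 = 0.087061041
  County 4: (17635/50535)²·(1−4057/17635)·868.5/4057 = 0.020072041
  → Var(ȳ_str) = 0.11943605.
Var(ȳ_srs) = (1 − 8196/50535)·1328/8196 = 0.13575144.
deff = 0.11943605 / 0.13575144 = 0.8798.

0.8798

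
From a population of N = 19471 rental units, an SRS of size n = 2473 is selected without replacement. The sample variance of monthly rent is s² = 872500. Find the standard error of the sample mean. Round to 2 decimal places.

17.55

Under SRS without replacement, Var(ȳ) = (1 − f)·s²/n with f = n/N = 2473/19471 = 0.12700940.
Var(ȳ) = (1 − 0.12700940)·872500/2473 = 0.87299060·352.81035 = 308.00012.
SE(ȳ) = √(308.00012) = 17.55.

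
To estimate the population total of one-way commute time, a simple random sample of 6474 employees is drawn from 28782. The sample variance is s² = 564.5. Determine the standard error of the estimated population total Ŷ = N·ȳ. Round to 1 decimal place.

7482.3

Var(Ŷ) = N²·Var(ȳ) = N²·(1 − n/N)·s²/n.
f = 6474/28782 = 0.22493225; Var(ȳ) = 0.77506775·564.5/6474 = 0.067581981.
Var(Ŷ) = 28782² · 0.067581981 = 5.5985151 × 10^7.
SE(Ŷ) = √(5.5985151 × 10^7) = 7482.3.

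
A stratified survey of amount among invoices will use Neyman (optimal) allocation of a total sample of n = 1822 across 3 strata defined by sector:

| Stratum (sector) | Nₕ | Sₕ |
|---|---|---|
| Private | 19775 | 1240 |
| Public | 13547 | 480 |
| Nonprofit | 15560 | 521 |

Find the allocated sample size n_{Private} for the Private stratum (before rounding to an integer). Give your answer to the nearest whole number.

Neyman allocation: nₕ = n·NₕSₕ / Σⱼ NⱼSⱼ.
Σ NⱼSⱼ = 19775·1240 + 13547·480 + 15560·521 = 3.913032 × 10^7.
n_{Private} = 1822·19775·1240 / (3.913032 × 10^7) = 1142.

1142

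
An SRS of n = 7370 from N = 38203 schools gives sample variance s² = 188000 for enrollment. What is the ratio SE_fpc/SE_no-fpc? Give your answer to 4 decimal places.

0.8984

f = n/N = 7370/38203 = 0.19291679.
SE_no-fpc = √(s²/n) = 5.0506257; SE_fpc = √((1−f)s²/n) = 4.5373715.
Ratio = √(1−f) = 0.89837810.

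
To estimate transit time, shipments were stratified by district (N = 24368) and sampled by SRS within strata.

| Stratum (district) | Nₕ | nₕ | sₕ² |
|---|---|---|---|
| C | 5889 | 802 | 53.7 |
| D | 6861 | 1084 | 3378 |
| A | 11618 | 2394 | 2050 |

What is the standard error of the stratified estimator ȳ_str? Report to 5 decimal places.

0.60492

Var(ȳ_str) = Σₕ Wₕ²(1 − fₕ)sₕ²/nₕ with Wₕ = Nₕ/N, N = 24368.
C: Wₕ = 0.24166940; term = 0.24166940²·(1 − 0.13618611)·53.7/802 = 0.0033780295.
D: Wₕ = 0.28155778; term = 0.28155778²·(1 − 0.15799446)·3378/1084 = 0.20800816.
A: Wₕ = 0.47677282; term = 0.47677282²·(1 − 0.20605956)·2050/2394 = 0.15453989.
Sum = 0.36592608.
SE = √(0.36592608) = 0.60492.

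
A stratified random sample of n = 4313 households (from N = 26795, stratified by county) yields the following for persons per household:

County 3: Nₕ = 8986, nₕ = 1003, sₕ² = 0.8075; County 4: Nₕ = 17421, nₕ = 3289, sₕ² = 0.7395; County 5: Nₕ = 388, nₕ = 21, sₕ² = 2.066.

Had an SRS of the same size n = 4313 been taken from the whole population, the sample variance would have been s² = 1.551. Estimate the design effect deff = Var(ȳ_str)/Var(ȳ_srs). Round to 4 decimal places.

Var(ȳ_str) = Σ Wₕ²(1−fₕ)sₕ²/nₕ with Wₕ = Nₕ/26795:
  County 3: (8986/26795)²·(1−1003/8986)·0.8075/1003 = 8.0438992 × 10^-5
  County 4: (17421/26795)²·(1−3289/17421)·0.7395/3289 = 7.7098067 × 10^-5
  County 5: (388/26795)²·(1−21/388)·2.066/21 = 1.9511978 × 10^-5
  → Var(ȳ_str) = 1.7704904 × 10^-4.
Var(ȳ_srs) = (1 − 4313/26795)·1.551/4313 = 3.0172655 × 10^-4.
deff = (1.7704904 × 10^-4) / (3.0172655 × 10^-4) = 0.5868.

0.5868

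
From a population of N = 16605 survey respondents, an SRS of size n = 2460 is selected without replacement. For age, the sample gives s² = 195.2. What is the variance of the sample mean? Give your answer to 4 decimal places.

0.0676

Under SRS without replacement, Var(ȳ) = (1 − f)·s²/n with f = n/N = 2460/16605 = 0.14814815.
Var(ȳ) = (1 − 0.14814815)·195.2/2460 = 0.85185185·0.079349593 = 0.067594098.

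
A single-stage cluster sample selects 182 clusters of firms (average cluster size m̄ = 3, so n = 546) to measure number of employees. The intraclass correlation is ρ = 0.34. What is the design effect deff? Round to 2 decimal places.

deff = 1 + (3 − 1)·0.34 = 1 + 0.68 = 1.68.

1.68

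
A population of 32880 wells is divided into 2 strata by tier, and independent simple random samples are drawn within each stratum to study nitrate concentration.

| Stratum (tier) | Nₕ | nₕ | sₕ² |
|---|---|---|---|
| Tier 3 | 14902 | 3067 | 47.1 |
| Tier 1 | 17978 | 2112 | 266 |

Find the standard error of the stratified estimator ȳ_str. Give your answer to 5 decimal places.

Var(ȳ_str) = Σₕ Wₕ²(1 − fₕ)sₕ²/nₕ with Wₕ = Nₕ/N, N = 32880.
Tier 3: Wₕ = 0.45322384; term = 0.45322384²·(1 − 0.20581130)·47.1/3067 = 0.0025052804.
Tier 1: Wₕ = 0.54677616; term = 0.54677616²·(1 − 0.11747692)·266/2112 = 0.033230198.
Sum = 0.035735478.
SE = √(0.035735478) = 0.18904.

0.18904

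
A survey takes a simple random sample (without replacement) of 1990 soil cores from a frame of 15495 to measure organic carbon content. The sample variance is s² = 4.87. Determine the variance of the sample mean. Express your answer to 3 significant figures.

0.00213

Under SRS without replacement, Var(ȳ) = (1 − f)·s²/n with f = n/N = 1990/15495 = 0.12842853.
Var(ȳ) = (1 − 0.12842853)·4.87/1990 = 0.87157147·0.0024472362 = 0.0021329412.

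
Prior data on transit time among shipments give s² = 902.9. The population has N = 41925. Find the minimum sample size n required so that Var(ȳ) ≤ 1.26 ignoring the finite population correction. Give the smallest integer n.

717

Without fpc, n₀ = s²/D = 902.9/1.26 = 716.5873.
Rounding up, n = 717.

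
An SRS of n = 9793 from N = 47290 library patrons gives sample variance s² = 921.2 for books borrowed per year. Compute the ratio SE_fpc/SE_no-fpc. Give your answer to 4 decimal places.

0.8905

f = n/N = 9793/47290 = 0.20708395.
SE_no-fpc = √(s²/n) = 0.30670375; SE_fpc = √((1−f)s²/n) = 0.27310691.
Ratio = √(1−f) = 0.89045834.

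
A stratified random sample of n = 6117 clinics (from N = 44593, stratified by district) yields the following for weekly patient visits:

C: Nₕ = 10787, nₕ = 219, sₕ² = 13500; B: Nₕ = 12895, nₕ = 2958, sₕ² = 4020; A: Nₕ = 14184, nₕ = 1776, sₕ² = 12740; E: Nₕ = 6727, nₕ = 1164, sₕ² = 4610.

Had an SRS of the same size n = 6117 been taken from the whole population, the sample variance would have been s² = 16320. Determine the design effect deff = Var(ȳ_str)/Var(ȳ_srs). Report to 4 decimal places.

Var(ȳ_str) = Σ Wₕ²(1−fₕ)sₕ²/nₕ with Wₕ = Nₕ/44593:
  C: (10787/44593)²·(1−219/10787)·13500/219 = 3.5338634
  B: (12895/44593)²·(1−2958/12895)·4020/2958 = 0.087573184
  A: (14184/44593)²·(1−1776/14184)·12740/1776 = 0.63488285
  E: (6727/44593)²·(1−1164/6727)·4610/1164 = 0.074532391
  → Var(ȳ_str) = 4.3308518.
Var(ȳ_srs) = (1 − 6117/44593)·16320/6117 = 2.3019978.
deff = 4.3308518 / 2.3019978 = 1.8813.

1.8813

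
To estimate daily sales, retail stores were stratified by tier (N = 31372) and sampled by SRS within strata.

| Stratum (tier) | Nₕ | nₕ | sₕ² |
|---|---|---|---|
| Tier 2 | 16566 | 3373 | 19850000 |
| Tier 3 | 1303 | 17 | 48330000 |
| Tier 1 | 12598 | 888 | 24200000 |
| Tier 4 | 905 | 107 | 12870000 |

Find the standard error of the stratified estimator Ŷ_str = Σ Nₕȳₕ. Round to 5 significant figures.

Var(Ŷ_str) = Σₕ Nₕ²(1 − fₕ)sₕ²/nₕ.
Tier 2: 16566²·(1 − 3373/16566)·19850000/3373 = 1.2861908 × 10^12.
Tier 3: 1303²·(1 − 17/1303)·48330000/17 = 4.7637971 × 10^12.
Tier 1: 12598²·(1 − 888/12598)·24200000/888 = 4.0203226 × 10^12.
Tier 4: 905²·(1 − 107/905)·12870000/107 = 8.6865283 × 10^10.
Sum = 1.0157176 × 10^13.
SE = √(1.0157176 × 10^13) = 3.1870 × 10^6.

3.1870 × 10^6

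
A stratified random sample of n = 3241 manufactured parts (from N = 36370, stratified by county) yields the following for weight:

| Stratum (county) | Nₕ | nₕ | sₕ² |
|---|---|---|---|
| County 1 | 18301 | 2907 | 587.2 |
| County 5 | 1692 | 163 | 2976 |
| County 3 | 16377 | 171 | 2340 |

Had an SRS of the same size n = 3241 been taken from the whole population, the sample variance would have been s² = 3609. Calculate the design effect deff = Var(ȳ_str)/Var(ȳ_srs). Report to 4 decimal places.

2.7845

Var(ȳ_str) = Σ Wₕ²(1−fₕ)sₕ²/nₕ with Wₕ = Nₕ/36370:
  County 1: (18301/36370)²·(1−2907/18301)·587.2/2907 = 0.043021021
  County 5: (1692/36370)²·(1−163/1692)·2976/163 = 0.035708085
  County 3: (16377/36370)²·(1−171/16377)·2340/171 = 2.7456383
  → Var(ȳ_str) = 2.8243674.
Var(ȳ_srs) = (1 − 3241/36370)·3609/3241 = 1.0143151.
deff = 2.8243674 / 1.0143151 = 2.7845.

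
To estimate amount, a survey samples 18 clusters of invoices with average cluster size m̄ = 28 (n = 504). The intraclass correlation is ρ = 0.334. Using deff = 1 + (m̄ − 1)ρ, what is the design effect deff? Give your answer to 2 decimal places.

10.02

deff = 1 + (28 − 1)·0.334 = 1 + 9.018 = 10.018.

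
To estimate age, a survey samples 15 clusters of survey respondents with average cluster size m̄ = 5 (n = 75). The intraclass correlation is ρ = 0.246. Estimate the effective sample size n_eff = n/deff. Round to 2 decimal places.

37.80

deff = 1 + (5 − 1)·0.246 = 1 + 0.984 = 1.984.
n_eff = 75 / 1.984 = 37.80.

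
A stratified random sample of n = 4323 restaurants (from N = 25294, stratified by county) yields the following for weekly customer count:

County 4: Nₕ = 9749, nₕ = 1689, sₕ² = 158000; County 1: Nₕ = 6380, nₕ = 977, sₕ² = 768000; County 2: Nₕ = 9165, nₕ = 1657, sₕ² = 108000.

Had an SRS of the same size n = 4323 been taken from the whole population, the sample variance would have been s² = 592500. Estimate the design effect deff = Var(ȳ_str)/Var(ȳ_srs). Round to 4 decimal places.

0.5355

Var(ȳ_str) = Σ Wₕ²(1−fₕ)sₕ²/nₕ with Wₕ = Nₕ/25294:
  County 4: (9749/25294)²·(1−1689/9749)·158000/1689 = 11.48914
  County 1: (6380/25294)²·(1−977/6380)·768000/977 = 42.353302
  County 2: (9165/25294)²·(1−1657/9165)·108000/1657 = 7.0100796
  → Var(ȳ_str) = 60.852522.
Var(ȳ_srs) = (1 − 4323/25294)·592500/4323 = 113.63307.
deff = 60.852522 / 113.63307 = 0.5355.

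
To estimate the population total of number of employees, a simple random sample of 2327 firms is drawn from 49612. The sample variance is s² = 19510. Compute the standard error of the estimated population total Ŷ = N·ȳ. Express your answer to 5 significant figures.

140240

Var(Ŷ) = N²·Var(ȳ) = N²·(1 − n/N)·s²/n.
f = 2327/49612 = 0.04690397; Var(ȳ) = 0.95309603·19510/2327 = 7.990934.
Var(Ŷ) = 49612² · 7.990934 = 1.966849 × 10^10.
SE(Ŷ) = √(1.966849 × 10^10) = 140240.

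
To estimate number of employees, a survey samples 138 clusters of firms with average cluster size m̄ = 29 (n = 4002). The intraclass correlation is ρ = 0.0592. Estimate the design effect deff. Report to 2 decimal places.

deff = 1 + (29 − 1)·0.0592 = 1 + 1.6576 = 2.6576.

2.66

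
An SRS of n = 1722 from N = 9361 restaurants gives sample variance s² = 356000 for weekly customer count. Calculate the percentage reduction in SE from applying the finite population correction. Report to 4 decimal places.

f = n/N = 1722/9361 = 0.18395471.
SE_no-fpc = √(s²/n) = 14.378329; SE_fpc = √((1−f)s²/n) = 12.988696.
Ratio = √(1−f) = 0.90335225. Reduction = 100·(1 − 0.90335225) = 9.6648%.

9.6648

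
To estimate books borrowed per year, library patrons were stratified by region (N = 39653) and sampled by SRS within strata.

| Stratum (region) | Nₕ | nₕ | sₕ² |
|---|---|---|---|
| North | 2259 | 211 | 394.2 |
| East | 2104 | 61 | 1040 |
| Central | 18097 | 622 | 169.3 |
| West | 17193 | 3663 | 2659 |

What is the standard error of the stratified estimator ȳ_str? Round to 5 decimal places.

0.46286

Var(ȳ_str) = Σₕ Wₕ²(1 − fₕ)sₕ²/nₕ with Wₕ = Nₕ/N, N = 39653.
North: Wₕ = 0.05696921; term = 0.05696921²·(1 − 0.09340416)·394.2/211 = 0.0054970318.
East: Wₕ = 0.05306030; term = 0.05306030²·(1 − 0.02899240)·1040/61 = 0.046608541.
Central: Wₕ = 0.45638413; term = 0.45638413²·(1 − 0.03437034)·169.3/622 = 0.054744216.
West: Wₕ = 0.43358636; term = 0.43358636²·(1 − 0.21305182)·2659/3663 = 0.10739369.
Sum = 0.21424348.
SE = √(0.21424348) = 0.46286.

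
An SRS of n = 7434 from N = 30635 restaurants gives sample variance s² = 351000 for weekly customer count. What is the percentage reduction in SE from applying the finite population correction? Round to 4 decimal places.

f = n/N = 7434/30635 = 0.24266362.
SE_no-fpc = √(s²/n) = 6.8713533; SE_fpc = √((1−f)s²/n) = 5.9798004.
Ratio = √(1−f) = 0.87025076. Reduction = 100·(1 − 0.87025076) = 12.9749%.

12.9749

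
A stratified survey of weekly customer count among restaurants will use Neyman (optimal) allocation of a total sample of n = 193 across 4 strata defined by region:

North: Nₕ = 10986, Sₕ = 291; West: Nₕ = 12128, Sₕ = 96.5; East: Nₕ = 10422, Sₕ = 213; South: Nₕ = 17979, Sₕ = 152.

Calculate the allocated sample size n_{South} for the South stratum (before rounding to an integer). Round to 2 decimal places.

56.59

Neyman allocation: nₕ = n·NₕSₕ / Σⱼ NⱼSⱼ.
Σ NⱼSⱼ = 10986·291 + 12128·96.5 + 10422·213 + 17979·152 = 9.319972 × 10^6.
n_{South} = 193·17979·152 / (9.319972 × 10^6) = 56.59.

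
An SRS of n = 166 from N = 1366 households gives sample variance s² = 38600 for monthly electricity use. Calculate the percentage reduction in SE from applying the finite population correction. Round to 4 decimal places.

f = n/N = 166/1366 = 0.12152269.
SE_no-fpc = √(s²/n) = 15.248938; SE_fpc = √((1−f)s²/n) = 14.292391.
Ratio = √(1−f) = 0.93727120. Reduction = 100·(1 − 0.93727120) = 6.2729%.

6.2729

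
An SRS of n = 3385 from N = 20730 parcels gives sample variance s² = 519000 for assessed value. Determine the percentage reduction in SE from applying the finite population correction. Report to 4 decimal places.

8.5281

f = n/N = 3385/20730 = 0.16328992.
SE_no-fpc = √(s²/n) = 12.382386; SE_fpc = √((1−f)s²/n) = 11.326399.
Ratio = √(1−f) = 0.91471858. Reduction = 100·(1 − 0.91471858) = 8.5281%.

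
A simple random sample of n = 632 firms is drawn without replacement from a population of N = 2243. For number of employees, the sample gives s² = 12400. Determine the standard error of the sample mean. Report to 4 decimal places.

3.7539

Under SRS without replacement, Var(ȳ) = (1 − f)·s²/n with f = n/N = 632/2243 = 0.28176549.
Var(ȳ) = (1 − 0.28176549)·12400/632 = 0.71823451·19.620253 = 14.091943.
SE(ȳ) = √(14.091943) = 3.7539.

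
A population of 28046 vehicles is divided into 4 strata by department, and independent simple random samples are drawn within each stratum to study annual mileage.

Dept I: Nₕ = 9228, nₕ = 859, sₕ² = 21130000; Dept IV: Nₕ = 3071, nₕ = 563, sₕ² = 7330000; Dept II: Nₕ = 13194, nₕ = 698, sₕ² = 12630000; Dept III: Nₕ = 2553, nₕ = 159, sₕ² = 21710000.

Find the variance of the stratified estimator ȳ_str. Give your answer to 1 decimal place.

Var(ȳ_str) = Σₕ Wₕ²(1 − fₕ)sₕ²/nₕ with Wₕ = Nₕ/N, N = 28046.
Dept I: Wₕ = 0.32903088; term = 0.32903088²·(1 − 0.09308626)·21130000/859 = 2415.1584.
Dept IV: Wₕ = 0.10949868; term = 0.10949868²·(1 − 0.18332791)·7330000/563 = 127.48558.
Dept II: Wₕ = 0.47044142; term = 0.47044142²·(1 − 0.05290283)·12630000/698 = 3792.7443.
Dept III: Wₕ = 0.09102902; term = 0.09102902²·(1 − 0.06227967)·21710000/159 = 1060.9522.
Sum = 7396.3405.

7396.3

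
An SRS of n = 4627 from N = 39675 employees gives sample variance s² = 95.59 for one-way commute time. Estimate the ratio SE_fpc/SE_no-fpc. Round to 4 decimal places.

f = n/N = 4627/39675 = 0.11662256.
SE_no-fpc = √(s²/n) = 0.143733; SE_fpc = √((1−f)s²/n) = 0.135092.
Ratio = √(1−f) = 0.93988161.

0.9399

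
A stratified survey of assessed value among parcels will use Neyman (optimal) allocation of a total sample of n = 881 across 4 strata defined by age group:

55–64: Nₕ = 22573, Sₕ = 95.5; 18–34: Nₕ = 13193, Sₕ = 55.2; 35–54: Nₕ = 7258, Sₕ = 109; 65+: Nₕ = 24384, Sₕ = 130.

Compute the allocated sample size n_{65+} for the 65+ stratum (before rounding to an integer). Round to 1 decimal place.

Neyman allocation: nₕ = n·NₕSₕ / Σⱼ NⱼSⱼ.
Σ NⱼSⱼ = 22573·95.5 + 13193·55.2 + 7258·109 + 24384·130 = 6.8450171 × 10^6.
n_{65+} = 881·24384·130 / (6.8450171 × 10^6) = 408.0.

408.0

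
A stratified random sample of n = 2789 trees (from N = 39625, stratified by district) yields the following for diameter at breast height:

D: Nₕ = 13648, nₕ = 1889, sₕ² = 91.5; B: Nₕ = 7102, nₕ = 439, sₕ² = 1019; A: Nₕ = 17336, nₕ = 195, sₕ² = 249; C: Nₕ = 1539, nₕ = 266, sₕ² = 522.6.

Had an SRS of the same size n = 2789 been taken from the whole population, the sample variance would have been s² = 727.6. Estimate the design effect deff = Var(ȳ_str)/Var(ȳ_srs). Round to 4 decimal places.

1.3154

Var(ȳ_str) = Σ Wₕ²(1−fₕ)sₕ²/nₕ with Wₕ = Nₕ/39625:
  D: (13648/39625)²·(1−1889/13648)·91.5/1889 = 0.0049509665
  B: (7102/39625)²·(1−439/7102)·1019/439 = 0.069955456
  A: (17336/39625)²·(1−195/17336)·249/195 = 0.2416636
  C: (1539/39625)²·(1−266/1539)·522.6/266 = 0.0024514116
  → Var(ȳ_str) = 0.31902143.
Var(ȳ_srs) = (1 − 2789/39625)·727.6/2789 = 0.24251989.
deff = 0.31902143 / 0.24251989 = 1.3154.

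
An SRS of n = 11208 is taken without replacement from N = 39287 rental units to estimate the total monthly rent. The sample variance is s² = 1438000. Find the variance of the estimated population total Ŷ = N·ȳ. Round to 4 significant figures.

1.415 × 10^11

Var(Ŷ) = N²·Var(ȳ) = N²·(1 − n/N)·s²/n.
f = 11208/39287 = 0.28528521; Var(ȳ) = 0.71471479·1438000/11208 = 91.698775.
Var(Ŷ) = 39287² · 91.698775 = 1.4153416 × 10^11.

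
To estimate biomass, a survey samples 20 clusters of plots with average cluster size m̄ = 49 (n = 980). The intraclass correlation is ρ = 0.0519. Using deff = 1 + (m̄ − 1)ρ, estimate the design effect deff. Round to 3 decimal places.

3.491

deff = 1 + (49 − 1)·0.0519 = 1 + 2.4912 = 3.4912.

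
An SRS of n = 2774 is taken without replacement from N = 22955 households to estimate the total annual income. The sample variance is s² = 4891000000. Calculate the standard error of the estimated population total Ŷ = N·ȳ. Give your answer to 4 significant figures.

2.858 × 10^7

Var(Ŷ) = N²·Var(ȳ) = N²·(1 − n/N)·s²/n.
f = 2774/22955 = 0.12084513; Var(ȳ) = 0.87915487·4891000000/2774 = 1.5500888 × 10^6.
Var(Ŷ) = 22955² · (1.5500888 × 10^6) = 8.1679143 × 10^14.
SE(Ŷ) = √(8.1679143 × 10^14) = 2.858 × 10^7.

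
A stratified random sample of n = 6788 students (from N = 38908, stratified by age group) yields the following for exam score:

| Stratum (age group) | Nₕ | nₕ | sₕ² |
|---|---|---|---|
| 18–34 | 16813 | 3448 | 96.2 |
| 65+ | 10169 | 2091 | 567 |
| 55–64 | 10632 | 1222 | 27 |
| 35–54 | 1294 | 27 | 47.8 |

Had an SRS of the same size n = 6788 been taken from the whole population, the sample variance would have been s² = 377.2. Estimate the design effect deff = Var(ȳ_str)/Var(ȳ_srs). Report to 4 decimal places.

Var(ȳ_str) = Σ Wₕ²(1−fₕ)sₕ²/nₕ with Wₕ = Nₕ/38908:
  18–34: (16813/38908)²·(1−3448/16813)·96.2/3448 = 0.0041413714
  65+: (10169/38908)²·(1−2091/10169)·567/2091 = 0.014714087
  55–64: (10632/38908)²·(1−1222/10632)·27/1222 = 0.0014602235
  35–54: (1294/38908)²·(1−27/1294)·47.8/27 = 0.0019173315
  → Var(ȳ_str) = 0.022233013.
Var(ȳ_srs) = (1 − 6788/38908)·377.2/6788 = 0.045873986.
deff = 0.022233013 / 0.045873986 = 0.4847.

0.4847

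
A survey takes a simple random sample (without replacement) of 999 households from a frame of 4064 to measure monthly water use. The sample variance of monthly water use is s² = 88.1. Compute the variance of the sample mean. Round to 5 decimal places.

Under SRS without replacement, Var(ȳ) = (1 − f)·s²/n with f = n/N = 999/4064 = 0.24581693.
Var(ȳ) = (1 − 0.24581693)·88.1/999 = 0.75418307·0.088188188 = 0.066510039.

0.06651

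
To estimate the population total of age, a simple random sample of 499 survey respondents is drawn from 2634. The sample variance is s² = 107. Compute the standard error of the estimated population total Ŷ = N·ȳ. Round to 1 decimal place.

Var(Ŷ) = N²·Var(ȳ) = N²·(1 − n/N)·s²/n.
f = 499/2634 = 0.18944571; Var(ȳ) = 0.81055429·107/499 = 0.17380623.
Var(Ŷ) = 2634² · 0.17380623 = 1.20586 × 10^6.
SE(Ŷ) = √(1.20586 × 10^6) = 1098.1.

1098.1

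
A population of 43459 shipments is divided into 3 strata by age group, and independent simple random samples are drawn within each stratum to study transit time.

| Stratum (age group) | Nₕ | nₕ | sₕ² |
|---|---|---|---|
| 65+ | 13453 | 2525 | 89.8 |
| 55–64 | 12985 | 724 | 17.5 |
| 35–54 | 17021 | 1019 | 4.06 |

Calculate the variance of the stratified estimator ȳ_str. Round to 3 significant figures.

0.00538

Var(ȳ_str) = Σₕ Wₕ²(1 − fₕ)sₕ²/nₕ with Wₕ = Nₕ/N, N = 43459.
65+: Wₕ = 0.30955613; term = 0.30955613²·(1 − 0.18769048)·89.8/2525 = 0.0027683138.
55–64: Wₕ = 0.29878736; term = 0.29878736²·(1 − 0.05575664)·17.5/724 = 0.0020375481.
35–54: Wₕ = 0.39165650; term = 0.39165650²·(1 − 0.05986722)·4.06/1019 = 5.7458162 × 10^-4.
Sum = 0.0053804435.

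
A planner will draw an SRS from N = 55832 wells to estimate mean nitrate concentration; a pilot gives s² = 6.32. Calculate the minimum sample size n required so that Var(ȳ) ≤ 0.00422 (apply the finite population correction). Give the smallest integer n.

Without fpc, n₀ = s²/D = 6.32/0.00422 = 1497.6303.
With fpc, (1 − n/N)·s²/n ≤ D requires n ≥ n₀/(1 + n₀/N) = 1497.6303/(1 + 1497.6303/55832) = 1458.5075.
Rounding up, n = 1459.

1459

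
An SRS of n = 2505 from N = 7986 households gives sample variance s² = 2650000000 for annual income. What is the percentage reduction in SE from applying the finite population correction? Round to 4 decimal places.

f = n/N = 2505/7986 = 0.31367393.
SE_no-fpc = √(s²/n) = 1028.535; SE_fpc = √((1−f)s²/n) = 852.08775.
Ratio = √(1−f) = 0.82844799. Reduction = 100·(1 − 0.82844799) = 17.1552%.

17.1552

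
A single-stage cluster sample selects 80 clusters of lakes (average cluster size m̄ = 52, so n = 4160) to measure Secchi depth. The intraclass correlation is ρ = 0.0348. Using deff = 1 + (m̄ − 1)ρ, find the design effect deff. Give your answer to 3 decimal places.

2.775

deff = 1 + (52 − 1)·0.0348 = 1 + 1.7748 = 2.7748.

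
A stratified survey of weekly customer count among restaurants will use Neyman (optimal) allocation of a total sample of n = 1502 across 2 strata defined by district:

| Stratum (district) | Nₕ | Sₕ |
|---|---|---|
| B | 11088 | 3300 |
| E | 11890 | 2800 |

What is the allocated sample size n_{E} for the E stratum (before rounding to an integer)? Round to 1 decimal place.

715.6

Neyman allocation: nₕ = n·NₕSₕ / Σⱼ NⱼSⱼ.
Σ NⱼSⱼ = 11088·3300 + 11890·2800 = 6.98824 × 10^7.
n_{E} = 1502·11890·2800 / (6.98824 × 10^7) = 715.6.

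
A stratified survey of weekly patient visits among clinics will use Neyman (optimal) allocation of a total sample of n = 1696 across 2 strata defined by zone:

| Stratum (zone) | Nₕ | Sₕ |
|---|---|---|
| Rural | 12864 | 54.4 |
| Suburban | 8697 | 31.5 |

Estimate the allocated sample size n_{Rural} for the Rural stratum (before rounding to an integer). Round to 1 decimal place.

1218.8

Neyman allocation: nₕ = n·NₕSₕ / Σⱼ NⱼSⱼ.
Σ NⱼSⱼ = 12864·54.4 + 8697·31.5 = 973757.1.
n_{Rural} = 1696·12864·54.4 / 973757.1 = 1218.8.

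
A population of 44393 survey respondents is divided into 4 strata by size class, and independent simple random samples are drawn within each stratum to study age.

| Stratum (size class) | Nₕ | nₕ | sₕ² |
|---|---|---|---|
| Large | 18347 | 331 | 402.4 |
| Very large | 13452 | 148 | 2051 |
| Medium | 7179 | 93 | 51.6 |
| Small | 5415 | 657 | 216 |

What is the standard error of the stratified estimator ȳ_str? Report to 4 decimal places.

1.2170

Var(ȳ_str) = Σₕ Wₕ²(1 − fₕ)sₕ²/nₕ with Wₕ = Nₕ/N, N = 44393.
Large: Wₕ = 0.41328588; term = 0.41328588²·(1 − 0.01804110)·402.4/331 = 0.20390338.
Very large: Wₕ = 0.30302075; term = 0.30302075²·(1 − 0.01100208)·2051/148 = 1.2584734.
Medium: Wₕ = 0.16171468; term = 0.16171468²·(1 − 0.01295445)·51.6/93 = 0.014321973.
Small: Wₕ = 0.12197869; term = 0.12197869²·(1 − 0.12132964)·216/657 = 0.0042981572.
Sum = 1.4809969.
SE = √(1.4809969) = 1.2170.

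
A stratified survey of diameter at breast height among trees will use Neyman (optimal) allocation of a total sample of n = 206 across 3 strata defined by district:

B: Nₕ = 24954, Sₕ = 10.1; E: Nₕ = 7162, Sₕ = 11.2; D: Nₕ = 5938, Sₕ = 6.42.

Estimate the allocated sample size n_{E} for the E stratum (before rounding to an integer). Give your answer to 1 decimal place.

Neyman allocation: nₕ = n·NₕSₕ / Σⱼ NⱼSⱼ.
Σ NⱼSⱼ = 24954·10.1 + 7162·11.2 + 5938·6.42 = 370371.76.
n_{E} = 206·7162·11.2 / 370371.76 = 44.6.

44.6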